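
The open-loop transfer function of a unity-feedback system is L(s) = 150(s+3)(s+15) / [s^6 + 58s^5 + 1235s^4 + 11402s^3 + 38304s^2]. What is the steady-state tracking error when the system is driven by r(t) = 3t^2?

The denominator has no term below 38304s^2 — 2 poles at s=0, type 2.
K_a = lim_{s→0} s^2·L(s) = 150·3·15 / 38304 = 375/2128.
r(t) = 3t^2 gives R(s) = 6/s^3.
e_ss = 6/K_a = 6/(375/2128) = 34.048.

34.048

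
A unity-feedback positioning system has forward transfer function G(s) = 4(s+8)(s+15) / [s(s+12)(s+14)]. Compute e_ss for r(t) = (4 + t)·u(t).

0.35

The open loop has one pole at the origin → type 1 system. By superposition:
  • 4: tracked with zero error.
  • t: e_ss = 1/K_v with K_v=20/7 → 0.35.
Total e_ss = 0.35.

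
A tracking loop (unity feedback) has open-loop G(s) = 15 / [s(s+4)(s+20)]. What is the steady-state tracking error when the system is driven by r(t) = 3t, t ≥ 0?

System type = 1 (one pole at s=0).
K_v = lim_{s→0} s·G(s) = 15 / (4·20) = 0.1875.
e_ss = 3/K_v = 3/0.1875 = 16.

16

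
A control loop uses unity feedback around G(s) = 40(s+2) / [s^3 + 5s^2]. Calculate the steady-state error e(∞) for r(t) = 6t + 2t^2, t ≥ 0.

0.25

Lowest-order denominator term is 5s^2, so the open loop has 2 poles at the origin → type 2 system. By superposition:
  • 6t: tracked with zero error.
  • 2t^2: e_ss = 4/K_a with K_a=16 → 0.25.
Total e_ss = 0.25.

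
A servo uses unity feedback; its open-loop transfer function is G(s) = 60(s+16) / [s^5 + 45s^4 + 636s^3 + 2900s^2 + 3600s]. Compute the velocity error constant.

4/15

Factoring s from the denominator leaves a polynomial with constant term 3600, so the system is type 1.
K_v = lim_{s→0} s·G(s) = 60·16 / 3600 = 4/15.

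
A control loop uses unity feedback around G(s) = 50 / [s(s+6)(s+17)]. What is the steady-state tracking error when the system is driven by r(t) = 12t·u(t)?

24.48

G(s) has one factor of s in the denominator, so the system is type 1.
K_v = lim_{s→0} s·G(s) = 50 / (6·17) = 25/51.
e_ss = 12/K_v = 12/(25/51) = 24.48.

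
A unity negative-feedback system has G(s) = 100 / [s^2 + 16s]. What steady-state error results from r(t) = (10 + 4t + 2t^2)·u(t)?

infinity

The denominator has no term below 16s — 1 pole at s=0, type 1. Taking each input component in turn:
  • 10: tracked with zero error.
  • 4t: e_ss = 4/K_v with K_v=6.25 → 0.64.
  • 2t^2: a type-1 system cannot track it, e_ss → ∞.
The unbounded component dominates.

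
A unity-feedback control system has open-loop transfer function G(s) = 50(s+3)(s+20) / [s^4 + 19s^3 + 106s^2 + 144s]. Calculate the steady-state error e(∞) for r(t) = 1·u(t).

The denominator has no term below 144s — 1 pole at s=0, type 1.
A type-1 system has K_p = ∞, so it tracks a step input with zero steady-state error.

0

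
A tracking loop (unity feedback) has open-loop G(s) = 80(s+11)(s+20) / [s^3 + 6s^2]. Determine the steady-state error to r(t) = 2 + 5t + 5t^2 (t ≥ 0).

3/880

Factoring s^2 from the denominator leaves a polynomial with constant term 6, so the system is type 2. Treating each term separately:
  • 2: tracked with zero error.
  • 5t: tracked with zero error.
  • 5t^2: e_ss = 10/K_a with K_a=8800/3 → 3/880.
Total e_ss = 3/880.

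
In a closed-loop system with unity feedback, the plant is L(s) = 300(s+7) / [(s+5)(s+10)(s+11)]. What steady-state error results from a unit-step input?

L(s) has no factors of s in the denominator, so the system is type 0.
K_p = lim_{s→0} L(s) = 300·7 / (5·10·11) = 42/11.
e_ss = 1/(1 + K_p) = 1/(53/11) = 11/53.

11/53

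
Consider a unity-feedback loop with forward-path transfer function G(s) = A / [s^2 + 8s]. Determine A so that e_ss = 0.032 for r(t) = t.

Lowest-order denominator term is 8s, so the open loop has 1 pole at the origin → type 1 system.
K_v = lim_{s→0} s·G(s) = A / 8 = 0.125·A.
e_ss = 1/K_v = 0.032 ⇒ K_v = 31.25 ⇒ A = 31.25/0.125 = 250.

250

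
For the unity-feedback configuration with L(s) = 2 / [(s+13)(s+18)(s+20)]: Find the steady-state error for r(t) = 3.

The open loop has no poles at the origin → type 0 system.
K_p = lim_{s→0} L(s) = 2 / (13·18·20) = 1/2340.
e_ss = 3/(1 + K_p) = 3/(2341/2340) = 7020/2341.

7020/2341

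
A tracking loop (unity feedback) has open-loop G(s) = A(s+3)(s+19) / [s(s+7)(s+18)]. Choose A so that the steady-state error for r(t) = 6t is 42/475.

150

The open loop has one pole at the origin → type 1 system.
K_v = lim_{s→0} s·G(s) = A·3·19 / (7·18) = (19/42)·A.
e_ss = 6/K_v = 42/475 ⇒ K_v = 475/7 ⇒ A = (475/7)/(19/42) = 150.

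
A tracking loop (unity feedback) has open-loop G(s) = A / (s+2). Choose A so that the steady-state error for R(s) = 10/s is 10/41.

No free integrators in G(s): this is a type 0 system.
K_p = lim_{s→0} G(s) = A / (2) = 0.5·A.
e_ss = 10/(1 + K_p) = 10/41 ⇒ 1 + 0.5·A = 41 ⇒ A = 80.

80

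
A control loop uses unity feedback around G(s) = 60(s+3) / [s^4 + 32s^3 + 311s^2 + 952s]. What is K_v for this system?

45/238

The denominator has no term below 952s — 1 pole at s=0, type 1.
K_v = lim_{s→0} s·G(s) = 60·3 / 952 = 45/238.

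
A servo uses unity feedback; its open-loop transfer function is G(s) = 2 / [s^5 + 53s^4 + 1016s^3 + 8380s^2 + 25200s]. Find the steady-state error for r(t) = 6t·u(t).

75600

Lowest-order denominator term is 25200s, so the open loop has 1 pole at the origin → type 1 system.
K_v = lim_{s→0} s·G(s) = 2 / 25200 = 1/12600.
e_ss = 6/K_v = 6/(1/12600) = 75600.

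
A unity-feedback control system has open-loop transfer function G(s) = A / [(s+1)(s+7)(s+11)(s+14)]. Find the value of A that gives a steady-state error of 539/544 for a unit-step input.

10

System type = 0 (no poles at s=0).
K_p = lim_{s→0} G(s) = A / (1·7·11·14) = (1/1078)·A.
e_ss = 1/(1 + K_p) = 539/544 ⇒ 1 + (1/1078)·A = 544/539 ⇒ A = 10.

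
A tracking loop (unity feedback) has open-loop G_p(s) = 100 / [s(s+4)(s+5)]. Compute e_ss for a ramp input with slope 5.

1

G_p(s) has one factor of s in the denominator, so the system is type 1.
K_v = lim_{s→0} s·G_p(s) = 100 / (4·5) = 5.
e_ss = 5/K_v = 5/5 = 1.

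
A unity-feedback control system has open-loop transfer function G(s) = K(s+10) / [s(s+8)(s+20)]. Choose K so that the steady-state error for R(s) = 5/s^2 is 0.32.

250

One free integrator in G(s): this is a type 1 system.
K_v = lim_{s→0} s·G(s) = K·10 / (8·20) = 0.0625·K.
e_ss = 5/K_v = 0.32 ⇒ K_v = 15.625 ⇒ K = 15.625/0.0625 = 250.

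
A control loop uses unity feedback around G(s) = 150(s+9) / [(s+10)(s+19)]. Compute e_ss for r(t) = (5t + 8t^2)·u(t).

infinity

The open loop has no poles at the origin → type 0 system. Treating each term separately:
  • 5t: a type-0 system cannot track it, e_ss → ∞.
  • 8t^2: a type-0 system cannot track it, e_ss → ∞.
The unbounded component dominates.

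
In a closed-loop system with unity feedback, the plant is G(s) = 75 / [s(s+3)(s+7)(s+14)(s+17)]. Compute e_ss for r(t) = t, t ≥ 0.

66.64

G(s) has one factor of s in the denominator, so the system is type 1.
K_v = lim_{s→0} s·G(s) = 75 / (3·7·14·17) = 25/1666.
e_ss = 1/K_v = 1/(25/1666) = 66.64.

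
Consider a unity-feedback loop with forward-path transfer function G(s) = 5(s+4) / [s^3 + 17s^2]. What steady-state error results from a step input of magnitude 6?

0

The denominator has no term below 17s^2 — 2 poles at s=0, type 2.
A type-2 system has K_p = ∞, so it tracks a step input with zero steady-state error.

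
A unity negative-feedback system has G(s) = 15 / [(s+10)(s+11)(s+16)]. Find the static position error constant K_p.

3/352

System type = 0 (no poles at s=0).
K_p = lim_{s→0} G(s) = 15 / (10·11·16) = 3/352.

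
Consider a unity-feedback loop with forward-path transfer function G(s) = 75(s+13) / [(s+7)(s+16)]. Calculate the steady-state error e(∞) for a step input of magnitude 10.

No free integrators in G(s): this is a type 0 system.
K_p = lim_{s→0} G(s) = 75·13 / (7·16) = 975/112.
e_ss = 10/(1 + K_p) = 10/(1087/112) = 1120/1087.

1120/1087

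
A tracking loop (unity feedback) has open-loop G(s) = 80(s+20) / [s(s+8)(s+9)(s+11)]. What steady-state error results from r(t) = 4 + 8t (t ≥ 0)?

3.96

The open loop has one pole at the origin → type 1 system. By superposition:
  • 4: tracked with zero error.
  • 8t: e_ss = 8/K_v with K_v=200/99 → 3.96.
Total e_ss = 3.96.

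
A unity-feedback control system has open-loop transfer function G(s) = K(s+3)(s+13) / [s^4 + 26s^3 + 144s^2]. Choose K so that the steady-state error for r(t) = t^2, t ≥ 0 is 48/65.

Lowest-order denominator term is 144s^2, so the open loop has 2 poles at the origin → type 2 system.
K_a = lim_{s→0} s^2·G(s) = K·3·13 / 144 = (13/48)·K.
e_ss = 2/K_a = 48/65 ⇒ K_a = 65/24 ⇒ K = (65/24)/(13/48) = 10.

10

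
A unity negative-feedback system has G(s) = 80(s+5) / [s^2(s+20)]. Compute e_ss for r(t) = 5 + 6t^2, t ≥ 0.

System type = 2 (two poles at s=0). Treating each term separately:
  • 5: tracked with zero error.
  • 6t^2: e_ss = 12/K_a with K_a=20 → 0.6.
Total e_ss = 0.6.

0.6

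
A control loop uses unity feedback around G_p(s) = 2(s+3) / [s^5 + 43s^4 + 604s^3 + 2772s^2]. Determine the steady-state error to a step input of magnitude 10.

Lowest-order denominator term is 2772s^2, so the open loop has 2 poles at the origin → type 2 system.
K_p = ∞ for a type-2 system; e_ss to a step is zero.

0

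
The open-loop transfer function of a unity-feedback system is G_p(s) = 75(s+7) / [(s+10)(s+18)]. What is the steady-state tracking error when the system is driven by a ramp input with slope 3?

infinity

The open loop has no poles at the origin → type 0 system.
K_v = lim_{s→0} s·G_p(s) = 0; the steady-state error to this ramp input grows without bound.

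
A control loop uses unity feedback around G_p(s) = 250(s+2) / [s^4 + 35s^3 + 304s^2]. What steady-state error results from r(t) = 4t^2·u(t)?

4.864

The denominator has no term below 304s^2 — 2 poles at s=0, type 2.
K_a = lim_{s→0} s^2·G_p(s) = 250·2 / 304 = 125/76.
r(t) = 4t^2 gives R(s) = 8/s^3.
e_ss = 8/K_a = 8/(125/76) = 4.864.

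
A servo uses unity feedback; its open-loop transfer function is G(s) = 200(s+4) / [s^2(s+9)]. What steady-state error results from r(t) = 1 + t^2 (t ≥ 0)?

G(s) has two factors of s in the denominator, so the system is type 2. By superposition:
  • 1: tracked with zero error.
  • t^2: e_ss = 2/K_a with K_a=800/9 → 0.0225.
Total e_ss = 0.0225.

0.0225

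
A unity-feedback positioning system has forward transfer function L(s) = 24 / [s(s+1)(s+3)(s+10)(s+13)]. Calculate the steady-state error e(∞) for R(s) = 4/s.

0

The open loop has one pole at the origin → type 1 system.
K_p = ∞ for a type-1 system; e_ss to a step is zero.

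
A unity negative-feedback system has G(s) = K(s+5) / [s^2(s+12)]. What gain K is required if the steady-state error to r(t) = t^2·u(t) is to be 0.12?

System type = 2 (two poles at s=0).
K_a = lim_{s→0} s^2·G(s) = K·5 / (12) = (5/12)·K.
e_ss = 2/K_a = 0.12 ⇒ K_a = 50/3 ⇒ K = (50/3)/(5/12) = 40.

40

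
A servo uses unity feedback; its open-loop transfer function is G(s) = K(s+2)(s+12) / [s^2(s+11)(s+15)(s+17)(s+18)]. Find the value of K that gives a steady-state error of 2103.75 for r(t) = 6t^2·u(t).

12

System type = 2 (two poles at s=0).
K_a = lim_{s→0} s^2·G(s) = K·2·12 / (11·15·17·18) = (4/8415)·K.
e_ss = 12/K_a = 2103.75 ⇒ K_a = 16/2805 ⇒ K = (16/2805)/(4/8415) = 12.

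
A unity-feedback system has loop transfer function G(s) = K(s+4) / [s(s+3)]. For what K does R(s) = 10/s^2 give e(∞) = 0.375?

One free integrator in G(s): this is a type 1 system.
K_v = lim_{s→0} s·G(s) = K·4 / (3) = (4/3)·K.
e_ss = 10/K_v = 0.375 ⇒ K_v = 80/3 ⇒ K = (80/3)/(4/3) = 20.

20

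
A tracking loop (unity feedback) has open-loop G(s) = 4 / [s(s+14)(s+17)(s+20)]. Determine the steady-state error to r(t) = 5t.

G(s) has one factor of s in the denominator, so the system is type 1.
K_v = lim_{s→0} s·G(s) = 4 / (14·17·20) = 1/1190.
e_ss = 5/K_v = 5/(1/1190) = 5950.

5950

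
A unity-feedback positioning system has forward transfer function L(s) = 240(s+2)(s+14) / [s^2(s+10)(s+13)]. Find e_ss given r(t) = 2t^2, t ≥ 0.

The open loop has two poles at the origin → type 2 system.
K_a = lim_{s→0} s^2·L(s) = 240·2·14 / (10·13) = 672/13.
r(t) = 2t^2 gives R(s) = 4/s^3.
e_ss = 4/K_a = 4/(672/13) = 13/168.

13/168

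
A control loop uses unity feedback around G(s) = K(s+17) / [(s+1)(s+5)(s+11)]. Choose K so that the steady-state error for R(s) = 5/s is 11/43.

60

System type = 0 (no poles at s=0).
K_p = lim_{s→0} G(s) = K·17 / (1·5·11) = (17/55)·K.
e_ss = 5/(1 + K_p) = 11/43 ⇒ 1 + (17/55)·K = 215/11 ⇒ K = 60.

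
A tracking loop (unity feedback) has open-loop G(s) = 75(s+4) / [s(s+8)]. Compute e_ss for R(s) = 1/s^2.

2/75

G(s) has one factor of s in the denominator, so the system is type 1.
K_v = lim_{s→0} s·G(s) = 75·4 / (8) = 37.5.
e_ss = 1/K_v = 1/37.5 = 2/75.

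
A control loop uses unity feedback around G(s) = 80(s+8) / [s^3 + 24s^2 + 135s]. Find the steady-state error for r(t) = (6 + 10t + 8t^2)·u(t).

Lowest-order denominator term is 135s, so the open loop has 1 pole at the origin → type 1 system. Taking each input component in turn:
  • 6: tracked with zero error.
  • 10t: e_ss = 10/K_v with K_v=128/27 → 135/64.
  • 8t^2: a type-1 system cannot track it, e_ss → ∞.
The unbounded component dominates.

infinity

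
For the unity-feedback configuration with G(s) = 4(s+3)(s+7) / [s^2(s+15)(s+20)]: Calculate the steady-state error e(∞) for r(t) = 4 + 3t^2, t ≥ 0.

150/7

G(s) has two factors of s in the denominator, so the system is type 2. Treating each term separately:
  • 4: tracked with zero error.
  • 3t^2: e_ss = 6/K_a with K_a=0.28 → 150/7.
Total e_ss = 150/7.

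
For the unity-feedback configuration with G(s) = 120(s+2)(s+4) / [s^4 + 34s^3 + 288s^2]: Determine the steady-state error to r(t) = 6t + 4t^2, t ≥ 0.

The denominator has no term below 288s^2 — 2 poles at s=0, type 2. By superposition:
  • 6t: tracked with zero error.
  • 4t^2: e_ss = 8/K_a with K_a=10/3 → 2.4.
Total e_ss = 2.4.

2.4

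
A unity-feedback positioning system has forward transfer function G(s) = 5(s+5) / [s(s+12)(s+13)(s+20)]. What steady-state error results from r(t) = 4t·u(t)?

499.2

System type = 1 (one pole at s=0).
K_v = lim_{s→0} s·G(s) = 5·5 / (12·13·20) = 5/624.
e_ss = 4/K_v = 4/(5/624) = 499.2.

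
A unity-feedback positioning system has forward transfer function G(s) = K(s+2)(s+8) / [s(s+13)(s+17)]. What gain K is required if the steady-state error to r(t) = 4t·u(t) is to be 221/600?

150

One free integrator in G(s): this is a type 1 system.
K_v = lim_{s→0} s·G(s) = K·2·8 / (13·17) = (16/221)·K.
e_ss = 4/K_v = 221/600 ⇒ K_v = 2400/221 ⇒ K = (2400/221)/(16/221) = 150.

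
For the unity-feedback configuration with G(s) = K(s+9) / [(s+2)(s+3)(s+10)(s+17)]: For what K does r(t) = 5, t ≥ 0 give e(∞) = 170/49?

50

The open loop has no poles at the origin → type 0 system.
K_p = lim_{s→0} G(s) = K·9 / (2·3·10·17) = (3/340)·K.
e_ss = 5/(1 + K_p) = 170/49 ⇒ 1 + (3/340)·K = 49/34 ⇒ K = 50.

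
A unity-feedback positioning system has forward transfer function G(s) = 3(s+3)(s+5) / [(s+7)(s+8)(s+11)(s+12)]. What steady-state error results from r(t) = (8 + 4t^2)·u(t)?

No free integrators in G(s): this is a type 0 system. Treating each term separately:
  • 8: e_ss = 8/(1+K_p) with K_p=15/2464 → 19712/2479.
  • 4t^2: a type-0 system cannot track it, e_ss → ∞.
The unbounded component dominates.

infinity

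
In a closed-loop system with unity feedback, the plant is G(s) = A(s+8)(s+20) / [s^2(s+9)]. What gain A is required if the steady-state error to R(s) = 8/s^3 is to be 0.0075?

60

The open loop has two poles at the origin → type 2 system.
K_a = lim_{s→0} s^2·G(s) = A·8·20 / (9) = (160/9)·A.
e_ss = 8/K_a = 0.0075 ⇒ K_a = 3200/3 ⇒ A = (3200/3)/(160/9) = 60.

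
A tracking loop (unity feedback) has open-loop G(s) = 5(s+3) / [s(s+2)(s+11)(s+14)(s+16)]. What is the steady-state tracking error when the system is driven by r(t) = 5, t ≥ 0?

G(s) has one factor of s in the denominator, so the system is type 1.
K_p = ∞ for a type-1 system; e_ss to a step is zero.

0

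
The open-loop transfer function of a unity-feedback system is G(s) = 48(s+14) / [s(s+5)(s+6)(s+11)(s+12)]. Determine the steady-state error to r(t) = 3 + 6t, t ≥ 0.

The open loop has one pole at the origin → type 1 system. By superposition:
  • 3: tracked with zero error.
  • 6t: e_ss = 6/K_v with K_v=28/165 → 495/14.
Total e_ss = 495/14.

495/14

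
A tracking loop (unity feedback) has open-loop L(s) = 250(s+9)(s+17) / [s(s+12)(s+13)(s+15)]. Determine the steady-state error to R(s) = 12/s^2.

One free integrator in L(s): this is a type 1 system.
K_v = lim_{s→0} s·L(s) = 250·9·17 / (12·13·15) = 425/26.
e_ss = 12/K_v = 12/(425/26) = 312/425.

312/425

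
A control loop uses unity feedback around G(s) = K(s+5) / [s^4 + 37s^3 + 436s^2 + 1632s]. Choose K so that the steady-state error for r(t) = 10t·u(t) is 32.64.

Lowest-order denominator term is 1632s, so the open loop has 1 pole at the origin → type 1 system.
K_v = lim_{s→0} s·G(s) = K·5 / 1632 = (5/1632)·K.
e_ss = 10/K_v = 32.64 ⇒ K_v = 125/408 ⇒ K = (125/408)/(5/1632) = 100.

100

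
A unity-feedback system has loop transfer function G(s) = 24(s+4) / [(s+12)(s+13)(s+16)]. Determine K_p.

1/26

No free integrators in G(s): this is a type 0 system.
K_p = lim_{s→0} G(s) = 24·4 / (12·13·16) = 1/26.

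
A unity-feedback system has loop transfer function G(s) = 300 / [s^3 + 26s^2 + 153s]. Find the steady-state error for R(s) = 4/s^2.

The denominator has no term below 153s — 1 pole at s=0, type 1.
K_v = lim_{s→0} s·G(s) = 300 / 153 = 100/51.
e_ss = 4/K_v = 4/(100/51) = 2.04.

2.04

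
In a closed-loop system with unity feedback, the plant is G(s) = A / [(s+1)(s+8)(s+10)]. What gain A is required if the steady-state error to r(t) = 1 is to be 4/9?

100

The open loop has no poles at the origin → type 0 system.
K_p = lim_{s→0} G(s) = A / (1·8·10) = 0.0125·A.
e_ss = 1/(1 + K_p) = 4/9 ⇒ 1 + 0.0125·A = 2.25 ⇒ A = 100.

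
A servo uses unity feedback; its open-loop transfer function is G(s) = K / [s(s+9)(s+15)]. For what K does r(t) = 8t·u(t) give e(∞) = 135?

8

G(s) has one factor of s in the denominator, so the system is type 1.
K_v = lim_{s→0} s·G(s) = K / (9·15) = (1/135)·K.
e_ss = 8/K_v = 135 ⇒ K_v = 8/135 ⇒ K = (8/135)/(1/135) = 8.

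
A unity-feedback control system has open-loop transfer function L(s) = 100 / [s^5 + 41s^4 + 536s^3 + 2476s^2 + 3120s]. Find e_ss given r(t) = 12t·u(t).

Factoring s from the denominator leaves a polynomial with constant term 3120, so the system is type 1.
K_v = lim_{s→0} s·L(s) = 100 / 3120 = 5/156.
e_ss = 12/K_v = 12/(5/156) = 374.4.

374.4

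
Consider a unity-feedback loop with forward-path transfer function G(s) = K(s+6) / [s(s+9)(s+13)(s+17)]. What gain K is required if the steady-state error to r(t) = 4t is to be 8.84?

150

G(s) has one factor of s in the denominator, so the system is type 1.
K_v = lim_{s→0} s·G(s) = K·6 / (9·13·17) = (2/663)·K.
e_ss = 4/K_v = 8.84 ⇒ K_v = 100/221 ⇒ K = (100/221)/(2/663) = 150.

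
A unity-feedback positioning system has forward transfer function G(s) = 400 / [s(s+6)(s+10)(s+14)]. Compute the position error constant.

infinity

K_p = lim_{s→0} G(s); with 1 pole at the origin the limit diverges, so K_p = ∞.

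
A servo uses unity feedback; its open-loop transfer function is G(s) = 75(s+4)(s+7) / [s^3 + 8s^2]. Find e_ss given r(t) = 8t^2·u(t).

Lowest-order denominator term is 8s^2, so the open loop has 2 poles at the origin → type 2 system.
K_a = lim_{s→0} s^2·G(s) = 75·4·7 / 8 = 262.5.
r(t) = 8t^2 gives R(s) = 16/s^3.
e_ss = 16/K_a = 16/262.5 = 32/525.

32/525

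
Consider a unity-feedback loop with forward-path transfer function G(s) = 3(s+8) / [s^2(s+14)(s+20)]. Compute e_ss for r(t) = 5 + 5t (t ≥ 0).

0

The open loop has two poles at the origin → type 2 system. Treating each term separately:
  • 5: tracked with zero error.
  • 5t: tracked with zero error.
Total e_ss = 0.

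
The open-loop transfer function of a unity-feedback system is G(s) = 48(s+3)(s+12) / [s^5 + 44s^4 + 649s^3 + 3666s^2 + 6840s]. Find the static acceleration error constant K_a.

The denominator has no term below 6840s — 1 pole at s=0, type 1.
K_a = lim_{s→0} s^2·G(s) = 0 (the extra factor of s kills the finite limit).

0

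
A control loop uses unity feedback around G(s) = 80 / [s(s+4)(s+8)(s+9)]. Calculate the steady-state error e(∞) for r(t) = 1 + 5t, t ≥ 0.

One free integrator in G(s): this is a type 1 system. Treating each term separately:
  • 1: tracked with zero error.
  • 5t: e_ss = 5/K_v with K_v=5/18 → 18.
Total e_ss = 18.

18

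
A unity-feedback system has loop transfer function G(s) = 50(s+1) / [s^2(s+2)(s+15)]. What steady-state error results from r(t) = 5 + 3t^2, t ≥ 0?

3.6

G(s) has two factors of s in the denominator, so the system is type 2. Taking each input component in turn:
  • 5: tracked with zero error.
  • 3t^2: e_ss = 6/K_a with K_a=5/3 → 3.6.
Total e_ss = 3.6.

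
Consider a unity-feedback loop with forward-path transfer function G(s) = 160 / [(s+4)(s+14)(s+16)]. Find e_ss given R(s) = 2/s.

No free integrators in G(s): this is a type 0 system.
K_p = lim_{s→0} G(s) = 160 / (4·14·16) = 5/28.
e_ss = 2/(1 + K_p) = 2/(33/28) = 56/33.

56/33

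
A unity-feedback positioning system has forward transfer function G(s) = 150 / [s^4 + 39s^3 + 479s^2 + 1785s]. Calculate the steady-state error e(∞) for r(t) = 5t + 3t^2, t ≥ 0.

infinity

The denominator has no term below 1785s — 1 pole at s=0, type 1. By superposition:
  • 5t: e_ss = 5/K_v with K_v=10/119 → 59.5.
  • 3t^2: a type-1 system cannot track it, e_ss → ∞.
The unbounded component dominates.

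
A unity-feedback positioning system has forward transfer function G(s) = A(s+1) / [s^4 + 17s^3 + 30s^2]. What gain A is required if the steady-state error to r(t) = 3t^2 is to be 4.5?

40

The denominator has no term below 30s^2 — 2 poles at s=0, type 2.
K_a = lim_{s→0} s^2·G(s) = A·1 / 30 = (1/30)·A.
e_ss = 6/K_a = 4.5 ⇒ K_a = 4/3 ⇒ A = (4/3)/(1/30) = 40.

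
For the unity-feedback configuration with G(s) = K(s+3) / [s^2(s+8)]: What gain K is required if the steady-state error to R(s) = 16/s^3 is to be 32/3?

Two free integrators in G(s): this is a type 2 system.
K_a = lim_{s→0} s^2·G(s) = K·3 / (8) = 0.375·K.
e_ss = 16/K_a = 32/3 ⇒ K_a = 1.5 ⇒ K = 1.5/0.375 = 4.

4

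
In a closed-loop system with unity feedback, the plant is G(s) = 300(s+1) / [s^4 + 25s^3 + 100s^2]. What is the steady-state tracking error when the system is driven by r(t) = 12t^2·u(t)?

8

Factoring s^2 from the denominator leaves a polynomial with constant term 100, so the system is type 2.
K_a = lim_{s→0} s^2·G(s) = 300·1 / 100 = 3.
r(t) = 12t^2 gives R(s) = 24/s^3.
e_ss = 24/K_a = 24/3 = 8.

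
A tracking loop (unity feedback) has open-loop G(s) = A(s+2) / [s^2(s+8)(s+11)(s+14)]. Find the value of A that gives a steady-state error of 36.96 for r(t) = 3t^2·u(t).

System type = 2 (two poles at s=0).
K_a = lim_{s→0} s^2·G(s) = A·2 / (8·11·14) = (1/616)·A.
e_ss = 6/K_a = 36.96 ⇒ K_a = 25/154 ⇒ A = (25/154)/(1/616) = 100.

100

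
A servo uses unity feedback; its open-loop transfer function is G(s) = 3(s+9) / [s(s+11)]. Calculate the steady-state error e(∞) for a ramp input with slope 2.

22/27

System type = 1 (one pole at s=0).
K_v = lim_{s→0} s·G(s) = 3·9 / (11) = 27/11.
e_ss = 2/K_v = 2/(27/11) = 22/27.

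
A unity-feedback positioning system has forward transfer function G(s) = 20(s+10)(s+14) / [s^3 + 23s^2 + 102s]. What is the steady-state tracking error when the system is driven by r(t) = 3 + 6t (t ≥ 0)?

Lowest-order denominator term is 102s, so the open loop has 1 pole at the origin → type 1 system. By superposition:
  • 3: tracked with zero error.
  • 6t: e_ss = 6/K_v with K_v=1400/51 → 153/700.
Total e_ss = 153/700.

153/700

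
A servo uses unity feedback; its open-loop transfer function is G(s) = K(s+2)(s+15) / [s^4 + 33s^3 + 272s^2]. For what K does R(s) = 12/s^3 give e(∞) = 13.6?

8

The denominator has no term below 272s^2 — 2 poles at s=0, type 2.
K_a = lim_{s→0} s^2·G(s) = K·2·15 / 272 = (15/136)·K.
e_ss = 12/K_a = 13.6 ⇒ K_a = 15/17 ⇒ K = (15/17)/(15/136) = 8.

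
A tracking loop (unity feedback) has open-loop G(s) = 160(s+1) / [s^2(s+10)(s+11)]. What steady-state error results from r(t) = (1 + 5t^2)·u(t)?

Two free integrators in G(s): this is a type 2 system. By superposition:
  • 1: tracked with zero error.
  • 5t^2: e_ss = 10/K_a with K_a=16/11 → 6.875.
Total e_ss = 6.875.

6.875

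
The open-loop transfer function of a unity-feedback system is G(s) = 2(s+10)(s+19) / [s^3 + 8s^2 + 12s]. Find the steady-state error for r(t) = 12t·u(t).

36/95

Factoring s from the denominator leaves a polynomial with constant term 12, so the system is type 1.
K_v = lim_{s→0} s·G(s) = 2·10·19 / 12 = 95/3.
e_ss = 12/K_v = 12/(95/3) = 36/95.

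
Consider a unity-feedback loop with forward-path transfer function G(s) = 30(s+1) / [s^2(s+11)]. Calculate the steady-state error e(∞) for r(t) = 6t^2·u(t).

4.4

G(s) has two factors of s in the denominator, so the system is type 2.
K_a = lim_{s→0} s^2·G(s) = 30·1 / (11) = 30/11.
r(t) = 6t^2 gives R(s) = 12/s^3.
e_ss = 12/K_a = 12/(30/11) = 4.4.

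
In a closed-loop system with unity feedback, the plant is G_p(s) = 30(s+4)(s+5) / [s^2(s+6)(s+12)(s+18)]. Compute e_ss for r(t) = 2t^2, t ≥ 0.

The open loop has two poles at the origin → type 2 system.
K_a = lim_{s→0} s^2·G_p(s) = 30·4·5 / (6·12·18) = 25/54.
r(t) = 2t^2 gives R(s) = 4/s^3.
e_ss = 4/K_a = 4/(25/54) = 8.64.

8.64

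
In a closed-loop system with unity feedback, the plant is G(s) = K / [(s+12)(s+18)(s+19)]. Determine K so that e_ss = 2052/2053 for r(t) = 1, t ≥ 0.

G(s) has no factors of s in the denominator, so the system is type 0.
K_p = lim_{s→0} G(s) = K / (12·18·19) = (1/4104)·K.
e_ss = 1/(1 + K_p) = 2052/2053 ⇒ 1 + (1/4104)·K = 2053/2052 ⇒ K = 2.

2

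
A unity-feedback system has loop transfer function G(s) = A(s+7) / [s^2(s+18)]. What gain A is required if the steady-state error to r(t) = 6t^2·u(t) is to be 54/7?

4

The open loop has two poles at the origin → type 2 system.
K_a = lim_{s→0} s^2·G(s) = A·7 / (18) = (7/18)·A.
e_ss = 12/K_a = 54/7 ⇒ K_a = 14/9 ⇒ A = (14/9)/(7/18) = 4.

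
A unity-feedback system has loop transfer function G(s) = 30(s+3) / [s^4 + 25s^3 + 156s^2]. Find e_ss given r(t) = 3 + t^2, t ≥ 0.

Factoring s^2 from the denominator leaves a polynomial with constant term 156, so the system is type 2. By superposition:
  • 3: tracked with zero error.
  • t^2: e_ss = 2/K_a with K_a=15/26 → 52/15.
Total e_ss = 52/15.

52/15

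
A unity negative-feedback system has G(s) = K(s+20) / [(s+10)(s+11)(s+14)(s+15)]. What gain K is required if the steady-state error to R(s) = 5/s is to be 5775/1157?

The open loop has no poles at the origin → type 0 system.
K_p = lim_{s→0} G(s) = K·20 / (10·11·14·15) = (1/1155)·K.
e_ss = 5/(1 + K_p) = 5775/1157 ⇒ 1 + (1/1155)·K = 1157/1155 ⇒ K = 2.

2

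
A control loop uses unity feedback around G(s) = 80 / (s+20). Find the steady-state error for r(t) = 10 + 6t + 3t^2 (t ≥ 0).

System type = 0 (no poles at s=0). Taking each input component in turn:
  • 10: e_ss = 10/(1+K_p) with K_p=4 → 2.
  • 6t: a type-0 system cannot track it, e_ss → ∞.
  • 3t^2: a type-0 system cannot track it, e_ss → ∞.
The unbounded component dominates.

infinity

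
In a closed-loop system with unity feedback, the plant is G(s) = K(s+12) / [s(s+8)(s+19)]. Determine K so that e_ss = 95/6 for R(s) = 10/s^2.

8

System type = 1 (one pole at s=0).
K_v = lim_{s→0} s·G(s) = K·12 / (8·19) = (3/38)·K.
e_ss = 10/K_v = 95/6 ⇒ K_v = 12/19 ⇒ K = (12/19)/(3/38) = 8.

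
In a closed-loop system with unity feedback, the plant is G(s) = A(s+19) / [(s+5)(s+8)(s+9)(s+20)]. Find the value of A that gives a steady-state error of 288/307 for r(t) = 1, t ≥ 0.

25

No free integrators in G(s): this is a type 0 system.
K_p = lim_{s→0} G(s) = A·19 / (5·8·9·20) = (19/7200)·A.
e_ss = 1/(1 + K_p) = 288/307 ⇒ 1 + (19/7200)·A = 307/288 ⇒ A = 25.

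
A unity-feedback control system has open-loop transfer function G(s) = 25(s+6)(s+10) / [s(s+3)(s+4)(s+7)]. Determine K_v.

System type = 1 (one pole at s=0).
K_v = lim_{s→0} s·G(s) = 25·6·10 / (3·4·7) = 125/7.

125/7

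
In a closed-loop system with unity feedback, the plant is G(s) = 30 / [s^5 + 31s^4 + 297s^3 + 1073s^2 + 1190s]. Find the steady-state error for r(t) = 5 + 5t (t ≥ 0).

The denominator has no term below 1190s — 1 pole at s=0, type 1. By superposition:
  • 5: tracked with zero error.
  • 5t: e_ss = 5/K_v with K_v=3/119 → 595/3.
Total e_ss = 595/3.

595/3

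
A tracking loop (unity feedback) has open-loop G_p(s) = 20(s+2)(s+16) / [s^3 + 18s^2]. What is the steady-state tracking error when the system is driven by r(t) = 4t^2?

Factoring s^2 from the denominator leaves a polynomial with constant term 18, so the system is type 2.
K_a = lim_{s→0} s^2·G_p(s) = 20·2·16 / 18 = 320/9.
r(t) = 4t^2 gives R(s) = 8/s^3.
e_ss = 8/K_a = 8/(320/9) = 0.225.

0.225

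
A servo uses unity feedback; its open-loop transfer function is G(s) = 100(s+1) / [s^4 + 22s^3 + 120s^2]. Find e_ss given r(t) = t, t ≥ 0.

Lowest-order denominator term is 120s^2, so the open loop has 2 poles at the origin → type 2 system.
A type-2 system has K_v = ∞, so it tracks a ramp input with zero steady-state error.

0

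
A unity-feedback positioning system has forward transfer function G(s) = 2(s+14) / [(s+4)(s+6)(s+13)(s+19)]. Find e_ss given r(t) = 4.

System type = 0 (no poles at s=0).
K_p = lim_{s→0} G(s) = 2·14 / (4·6·13·19) = 7/1482.
e_ss = 4/(1 + K_p) = 4/(1489/1482) = 5928/1489.

5928/1489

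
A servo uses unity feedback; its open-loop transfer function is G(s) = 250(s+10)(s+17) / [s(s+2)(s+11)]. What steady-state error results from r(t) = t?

G(s) has one factor of s in the denominator, so the system is type 1.
K_v = lim_{s→0} s·G(s) = 250·10·17 / (2·11) = 21250/11.
e_ss = 1/K_v = 1/(21250/11) = 11/21250.

11/21250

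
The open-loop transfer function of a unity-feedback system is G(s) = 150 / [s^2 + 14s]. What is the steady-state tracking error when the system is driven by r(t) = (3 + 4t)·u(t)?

28/75

The denominator has no term below 14s — 1 pole at s=0, type 1. Taking each input component in turn:
  • 3: tracked with zero error.
  • 4t: e_ss = 4/K_v with K_v=75/7 → 28/75.
Total e_ss = 28/75.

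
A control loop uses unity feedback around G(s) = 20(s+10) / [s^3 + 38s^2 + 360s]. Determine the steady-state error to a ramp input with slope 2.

3.6

The denominator has no term below 360s — 1 pole at s=0, type 1.
K_v = lim_{s→0} s·G(s) = 20·10 / 360 = 5/9.
e_ss = 2/K_v = 2/(5/9) = 3.6.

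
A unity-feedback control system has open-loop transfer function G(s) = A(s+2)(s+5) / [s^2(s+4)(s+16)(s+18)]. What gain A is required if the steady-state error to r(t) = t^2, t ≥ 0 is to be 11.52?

The open loop has two poles at the origin → type 2 system.
K_a = lim_{s→0} s^2·G(s) = A·2·5 / (4·16·18) = (5/576)·A.
e_ss = 2/K_a = 11.52 ⇒ K_a = 25/144 ⇒ A = (25/144)/(5/576) = 20.

20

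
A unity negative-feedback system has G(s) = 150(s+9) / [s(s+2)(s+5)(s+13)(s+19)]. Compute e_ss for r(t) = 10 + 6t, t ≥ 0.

494/45

G(s) has one factor of s in the denominator, so the system is type 1. Taking each input component in turn:
  • 10: tracked with zero error.
  • 6t: e_ss = 6/K_v with K_v=135/247 → 494/45.
Total e_ss = 494/45.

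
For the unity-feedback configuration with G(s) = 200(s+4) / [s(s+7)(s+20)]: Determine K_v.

G(s) has one factor of s in the denominator, so the system is type 1.
K_v = lim_{s→0} s·G(s) = 200·4 / (7·20) = 40/7.

40/7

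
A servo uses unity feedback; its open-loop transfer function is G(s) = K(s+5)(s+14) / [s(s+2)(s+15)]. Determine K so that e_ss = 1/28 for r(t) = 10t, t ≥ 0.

120

One free integrator in G(s): this is a type 1 system.
K_v = lim_{s→0} s·G(s) = K·5·14 / (2·15) = (7/3)·K.
e_ss = 10/K_v = 1/28 ⇒ K_v = 280 ⇒ K = 280/(7/3) = 120.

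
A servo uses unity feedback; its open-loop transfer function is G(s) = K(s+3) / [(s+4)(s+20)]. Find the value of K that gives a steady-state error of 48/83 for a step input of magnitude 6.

System type = 0 (no poles at s=0).
K_p = lim_{s→0} G(s) = K·3 / (4·20) = 0.0375·K.
e_ss = 6/(1 + K_p) = 48/83 ⇒ 1 + 0.0375·K = 10.375 ⇒ K = 250.

250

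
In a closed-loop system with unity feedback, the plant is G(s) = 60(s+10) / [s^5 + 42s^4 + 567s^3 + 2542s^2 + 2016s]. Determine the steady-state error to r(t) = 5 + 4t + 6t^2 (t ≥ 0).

infinity

Factoring s from the denominator leaves a polynomial with constant term 2016, so the system is type 1. By superposition:
  • 5: tracked with zero error.
  • 4t: e_ss = 4/K_v with K_v=25/84 → 13.44.
  • 6t^2: a type-1 system cannot track it, e_ss → ∞.
The unbounded component dominates.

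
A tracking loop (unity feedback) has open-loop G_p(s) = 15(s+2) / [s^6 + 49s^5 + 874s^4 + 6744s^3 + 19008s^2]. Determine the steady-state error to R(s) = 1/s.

The denominator has no term below 19008s^2 — 2 poles at s=0, type 2.
K_p = ∞ for a type-2 system; e_ss to a step is zero.

0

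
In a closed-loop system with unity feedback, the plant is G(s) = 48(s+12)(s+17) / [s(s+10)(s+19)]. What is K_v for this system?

4896/95

One free integrator in G(s): this is a type 1 system.
K_v = lim_{s→0} s·G(s) = 48·12·17 / (10·19) = 4896/95.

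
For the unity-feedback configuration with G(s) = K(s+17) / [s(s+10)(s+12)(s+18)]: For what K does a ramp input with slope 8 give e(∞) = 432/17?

40

One free integrator in G(s): this is a type 1 system.
K_v = lim_{s→0} s·G(s) = K·17 / (10·12·18) = (17/2160)·K.
e_ss = 8/K_v = 432/17 ⇒ K_v = 17/54 ⇒ K = (17/54)/(17/2160) = 40.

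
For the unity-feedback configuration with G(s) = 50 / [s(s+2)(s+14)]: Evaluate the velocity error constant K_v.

G(s) has one factor of s in the denominator, so the system is type 1.
K_v = lim_{s→0} s·G(s) = 50 / (2·14) = 25/14.

25/14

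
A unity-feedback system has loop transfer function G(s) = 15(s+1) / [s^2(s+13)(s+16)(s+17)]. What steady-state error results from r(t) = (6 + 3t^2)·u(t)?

1414.4

G(s) has two factors of s in the denominator, so the system is type 2. Treating each term separately:
  • 6: tracked with zero error.
  • 3t^2: e_ss = 6/K_a with K_a=15/3536 → 1414.4.
Total e_ss = 1414.4.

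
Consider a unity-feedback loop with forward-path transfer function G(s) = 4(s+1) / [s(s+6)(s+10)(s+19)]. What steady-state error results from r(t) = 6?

0

G(s) has one factor of s in the denominator, so the system is type 1.
A type-1 system has K_p = ∞, so it tracks a step input with zero steady-state error.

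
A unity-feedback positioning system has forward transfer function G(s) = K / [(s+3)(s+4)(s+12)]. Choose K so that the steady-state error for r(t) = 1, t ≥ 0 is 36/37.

The open loop has no poles at the origin → type 0 system.
K_p = lim_{s→0} G(s) = K / (3·4·12) = (1/144)·K.
e_ss = 1/(1 + K_p) = 36/37 ⇒ 1 + (1/144)·K = 37/36 ⇒ K = 4.

4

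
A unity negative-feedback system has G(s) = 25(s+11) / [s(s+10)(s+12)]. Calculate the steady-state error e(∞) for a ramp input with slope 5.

24/11

G(s) has one factor of s in the denominator, so the system is type 1.
K_v = lim_{s→0} s·G(s) = 25·11 / (10·12) = 55/24.
e_ss = 5/K_v = 5/(55/24) = 24/11.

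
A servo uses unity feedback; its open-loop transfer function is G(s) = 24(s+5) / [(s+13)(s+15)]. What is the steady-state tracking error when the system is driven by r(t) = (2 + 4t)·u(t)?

No free integrators in G(s): this is a type 0 system. By superposition:
  • 2: e_ss = 2/(1+K_p) with K_p=8/13 → 26/21.
  • 4t: a type-0 system cannot track it, e_ss → ∞.
The unbounded component dominates.

infinity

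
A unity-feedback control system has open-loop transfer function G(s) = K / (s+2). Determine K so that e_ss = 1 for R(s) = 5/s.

8

System type = 0 (no poles at s=0).
K_p = lim_{s→0} G(s) = K / (2) = 0.5·K.
e_ss = 5/(1 + K_p) = 1 ⇒ 1 + 0.5·K = 5 ⇒ K = 8.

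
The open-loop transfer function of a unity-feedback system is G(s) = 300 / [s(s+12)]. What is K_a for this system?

0

System type = 1 (one pole at s=0).
K_a = lim_{s→0} s^2·G(s) = 0 (the extra factor of s kills the finite limit).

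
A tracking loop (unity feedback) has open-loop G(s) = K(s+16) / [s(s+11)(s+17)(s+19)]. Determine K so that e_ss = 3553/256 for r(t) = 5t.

System type = 1 (one pole at s=0).
K_v = lim_{s→0} s·G(s) = K·16 / (11·17·19) = (16/3553)·K.
e_ss = 5/K_v = 3553/256 ⇒ K_v = 1280/3553 ⇒ K = (1280/3553)/(16/3553) = 80.

80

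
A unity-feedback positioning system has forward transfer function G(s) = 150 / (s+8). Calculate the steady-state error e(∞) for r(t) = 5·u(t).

20/79

G(s) has no factors of s in the denominator, so the system is type 0.
K_p = lim_{s→0} G(s) = 150 / (8) = 18.75.
e_ss = 5/(1 + K_p) = 5/19.75 = 20/79.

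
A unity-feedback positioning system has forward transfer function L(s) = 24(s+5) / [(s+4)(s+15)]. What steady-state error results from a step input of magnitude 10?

The open loop has no poles at the origin → type 0 system.
K_p = lim_{s→0} L(s) = 24·5 / (4·15) = 2.
e_ss = 10/(1 + K_p) = 10/3.

10/3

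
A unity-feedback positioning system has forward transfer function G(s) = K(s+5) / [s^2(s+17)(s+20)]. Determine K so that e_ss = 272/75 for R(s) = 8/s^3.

150

System type = 2 (two poles at s=0).
K_a = lim_{s→0} s^2·G(s) = K·5 / (17·20) = (1/68)·K.
e_ss = 8/K_a = 272/75 ⇒ K_a = 75/34 ⇒ K = (75/34)/(1/68) = 150.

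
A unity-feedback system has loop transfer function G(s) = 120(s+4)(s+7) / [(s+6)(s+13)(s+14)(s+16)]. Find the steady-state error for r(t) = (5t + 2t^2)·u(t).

G(s) has no factors of s in the denominator, so the system is type 0. Treating each term separately:
  • 5t: a type-0 system cannot track it, e_ss → ∞.
  • 2t^2: a type-0 system cannot track it, e_ss → ∞.
The unbounded component dominates.

infinity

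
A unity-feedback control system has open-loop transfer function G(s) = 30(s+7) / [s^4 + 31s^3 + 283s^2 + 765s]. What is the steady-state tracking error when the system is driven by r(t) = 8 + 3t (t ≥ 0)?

Factoring s from the denominator leaves a polynomial with constant term 765, so the system is type 1. Treating each term separately:
  • 8: tracked with zero error.
  • 3t: e_ss = 3/K_v with K_v=14/51 → 153/14.
Total e_ss = 153/14.

153/14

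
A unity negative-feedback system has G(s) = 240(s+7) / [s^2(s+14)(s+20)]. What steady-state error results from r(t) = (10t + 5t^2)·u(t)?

5/3

Two free integrators in G(s): this is a type 2 system. By superposition:
  • 10t: tracked with zero error.
  • 5t^2: e_ss = 10/K_a with K_a=6 → 5/3.
Total e_ss = 5/3.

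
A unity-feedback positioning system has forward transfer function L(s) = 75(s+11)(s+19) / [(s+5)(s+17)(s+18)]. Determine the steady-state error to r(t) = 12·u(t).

L(s) has no factors of s in the denominator, so the system is type 0.
K_p = lim_{s→0} L(s) = 75·11·19 / (5·17·18) = 1045/102.
e_ss = 12/(1 + K_p) = 12/(1147/102) = 1224/1147.

1224/1147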